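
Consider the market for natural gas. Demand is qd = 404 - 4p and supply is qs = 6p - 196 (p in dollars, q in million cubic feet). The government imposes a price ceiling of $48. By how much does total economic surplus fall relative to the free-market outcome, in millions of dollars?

Setting quantity demanded equal to quantity supplied, 404 - 4p = 6p - 196, gives p* = 60 and q* = 164.
Because the ceiling (48) lies below the market-clearing price, it is binding.
At p = 48: qd = 404 - 4·48 = 212 and qs = 6·48 - 196 = 92.
Quantity traded falls to 92. At q = 92 the demand price is (404 - 92)/4 = 78 and the supply price is (196 + 92)/6 = 48.
Deadweight loss = ½ · (78 - 48) · (164 - 92) = ½ · 30 · 72 = 1080.

1080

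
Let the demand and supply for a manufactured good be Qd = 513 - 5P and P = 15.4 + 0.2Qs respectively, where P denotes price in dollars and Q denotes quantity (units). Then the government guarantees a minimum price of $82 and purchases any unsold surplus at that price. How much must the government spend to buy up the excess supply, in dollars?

Rearranging supply gives Qs = 5P - 77. In a free market, 513 - 5P = 5P - 77 gives the equilibrium P* = 59, Q* = 218.
The floor of 82 is above the equilibrium price 59, so it binds.
At P = 82: Qd = 513 - 5·82 = 103 and Qs = 5·82 - 77 = 333.
Surplus = Qs - Qd = 230.
Government expenditure = surplus × support price = 230 × 82 = 18860.

18860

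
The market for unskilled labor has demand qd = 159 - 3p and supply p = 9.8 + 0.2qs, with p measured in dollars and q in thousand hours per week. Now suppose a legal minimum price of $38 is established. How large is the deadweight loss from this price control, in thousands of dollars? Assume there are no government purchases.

Rearranging supply gives qs = 5p - 49. Equilibrium: 159 - 3p = 5p - 49, so 208 = 8p and p* = 26, q* = 81.
Since 38 > 26, the floor is binding.
At p = 38: qd = 159 - 3·38 = 45 and qs = 5·38 - 49 = 141.
Quantity traded falls to 45. At q = 45 the demand price is (159 - 45)/3 = 38 and the supply price is (49 + 45)/5 = 18.8.
Deadweight loss = ½ · (38 - 18.8) · (81 - 45) = ½ · 19.2 · 36 = 345.6.

345.6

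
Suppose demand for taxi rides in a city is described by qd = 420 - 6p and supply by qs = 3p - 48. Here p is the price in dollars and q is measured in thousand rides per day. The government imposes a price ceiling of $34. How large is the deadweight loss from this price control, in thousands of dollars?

729

Equilibrium: 420 - 6p = 3p - 48, so 468 = 9p and p* = 52, q* = 108.
Since 34 < 52, the ceiling is binding.
At p = 34: qd = 420 - 6·34 = 216 and qs = 3·34 - 48 = 54.
Quantity traded falls to 54. At q = 54 the demand price is (420 - 54)/6 = 61 and the supply price is (48 + 54)/3 = 34.
Deadweight loss = ½ · (61 - 34) · (108 - 54) = ½ · 27 · 54 = 729.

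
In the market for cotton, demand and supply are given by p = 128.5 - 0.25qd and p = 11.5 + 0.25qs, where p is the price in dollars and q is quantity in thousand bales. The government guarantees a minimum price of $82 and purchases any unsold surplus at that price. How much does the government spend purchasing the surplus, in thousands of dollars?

7872

Rearranging demand gives qd = 514 - 4p; rearranging supply gives qs = 4p - 46. Setting quantity demanded equal to quantity supplied, 514 - 4p = 4p - 46, gives p* = 70 and q* = 234.
The floor of 82 is above the equilibrium price 70, so it binds.
At p = 82: qd = 514 - 4·82 = 186 and qs = 4·82 - 46 = 282.
Surplus = qs - qd = 96.
Government expenditure = surplus × support price = 96 × 82 = 7872.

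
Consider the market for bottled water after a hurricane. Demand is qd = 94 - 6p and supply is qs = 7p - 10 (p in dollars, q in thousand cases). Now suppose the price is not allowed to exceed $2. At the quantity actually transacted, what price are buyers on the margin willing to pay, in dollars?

Equilibrium: 94 - 6p = 7p - 10, so 104 = 13p and p* = 8, q* = 46.
Since 2 < 8, the ceiling is binding.
At p = 2: qd = 94 - 6·2 = 82 and qs = 7·2 - 10 = 4.
Only 4 units reach the market. On the demand curve, the marginal buyer's willingness to pay at q = 4 is (94 - 4)/6 = 15.

15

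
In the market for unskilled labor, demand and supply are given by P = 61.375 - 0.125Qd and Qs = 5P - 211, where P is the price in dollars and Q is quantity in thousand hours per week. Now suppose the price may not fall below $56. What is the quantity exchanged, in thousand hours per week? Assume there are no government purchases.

Rearranging demand gives Qd = 491 - 8P. Setting quantity demanded equal to quantity supplied, 491 - 8P = 5P - 211, gives P* = 54 and Q* = 59.
Since 56 > 54, the floor is binding.
At P = 56: Qd = 491 - 8·56 = 43 and Qs = 5·56 - 211 = 69.
The quantity actually transacted is the short side, demand: 43.

43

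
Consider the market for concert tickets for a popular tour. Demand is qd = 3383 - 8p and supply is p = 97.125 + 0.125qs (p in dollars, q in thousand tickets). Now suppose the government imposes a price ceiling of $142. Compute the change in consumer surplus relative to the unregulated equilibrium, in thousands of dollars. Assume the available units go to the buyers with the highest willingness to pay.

Rearranging supply gives qs = 8p - 777. Setting quantity demanded equal to quantity supplied, 3383 - 8p = 8p - 777, gives p* = 260 and q* = 1303.
Since 142 < 260, the ceiling is binding.
At p = 142: qd = 3383 - 8·142 = 2247 and qs = 8·142 - 777 = 359.
Consumer surplus without the control is ½ · (422.875 - 260) · 1303 = 106113.0625.
With the ceiling, 359 units are sold at 142 (assume they go to the highest-value buyers). The demand price at q = 359 is 378, so CS = ½ · [(422.875 - 142) + (378 - 142)] · 359 = 92779.0625.
Change in consumer surplus = 92779.0625 - 106113.0625 = -13334.

-13334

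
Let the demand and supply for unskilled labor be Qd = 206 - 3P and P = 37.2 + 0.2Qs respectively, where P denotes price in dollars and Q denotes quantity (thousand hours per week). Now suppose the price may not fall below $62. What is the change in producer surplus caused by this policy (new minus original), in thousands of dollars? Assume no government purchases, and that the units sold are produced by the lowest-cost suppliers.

107.9

Rearranging supply gives Qs = 5P - 186. Equilibrium: 206 - 3P = 5P - 186, so 392 = 8P and P* = 49, Q* = 59.
Because the floor (62) lies above the market-clearing price, it is binding.
At P = 62: Qd = 206 - 3·62 = 20 and Qs = 5·62 - 186 = 124.
Producer surplus without the control is ½ · (49 - 37.2) · 59 = 348.1.
With the floor, 20 units are sold at 62. The supply price at Q = 20 is 41.2, so PS = ½ · [(62 - 37.2) + (62 - 41.2)] · 20 = 456.
Change in producer surplus = 456 - 348.1 = 107.9.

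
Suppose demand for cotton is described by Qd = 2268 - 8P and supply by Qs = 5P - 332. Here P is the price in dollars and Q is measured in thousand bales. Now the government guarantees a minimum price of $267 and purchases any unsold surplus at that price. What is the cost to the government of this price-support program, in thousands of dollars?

Equilibrium: 2268 - 8P = 5P - 332, so 2600 = 13P and P* = 200, Q* = 668.
Since 267 > 200, the floor is binding.
At P = 267: Qd = 2268 - 8·267 = 132 and Qs = 5·267 - 332 = 1003.
Surplus = Qs - Qd = 871.
Government expenditure = surplus × support price = 871 × 267 = 232557.

232557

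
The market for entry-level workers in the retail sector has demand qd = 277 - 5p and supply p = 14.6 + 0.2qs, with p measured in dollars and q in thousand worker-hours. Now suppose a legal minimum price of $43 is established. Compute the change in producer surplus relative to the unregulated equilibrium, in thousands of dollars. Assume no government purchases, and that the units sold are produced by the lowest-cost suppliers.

Rearranging supply gives qs = 5p - 73. In a free market, 277 - 5p = 5p - 73 gives the equilibrium p* = 35, q* = 102.
Because the floor (43) lies above the market-clearing price, it is binding.
At p = 43: qd = 277 - 5·43 = 62 and qs = 5·43 - 73 = 142.
Producer surplus without the control is ½ · (35 - 14.6) · 102 = 1040.4.
With the floor, 62 units are sold at 43. The supply price at q = 62 is 27, so PS = ½ · [(43 - 14.6) + (43 - 27)] · 62 = 1376.4.
Change in producer surplus = 1376.4 - 1040.4 = 336.

336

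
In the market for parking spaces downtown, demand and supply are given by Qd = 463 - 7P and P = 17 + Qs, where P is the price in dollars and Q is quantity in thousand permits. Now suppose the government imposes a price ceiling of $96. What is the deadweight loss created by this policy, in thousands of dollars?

Rearranging supply gives Qs = P - 17. In a free market, 463 - 7P = P - 17 gives the equilibrium P* = 60, Q* = 43.
The ceiling of 96 is above the equilibrium price 60, so it is not binding; the market clears at P* = 60, Q* = 43.
Since the control does not bind, no trades are prevented and deadweight loss is zero.

0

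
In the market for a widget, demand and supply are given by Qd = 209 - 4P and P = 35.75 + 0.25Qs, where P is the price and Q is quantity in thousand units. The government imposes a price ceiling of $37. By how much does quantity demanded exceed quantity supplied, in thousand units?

Rearranging supply gives Qs = 4P - 143. Without the control the market clears where 209 - 4P = 4P - 143, i.e. P* = 44 and Q* = 33.
Because the ceiling (37) lies below the market-clearing price, it is binding.
At P = 37: Qd = 209 - 4·37 = 61 and Qs = 4·37 - 143 = 5.
Shortage = Qd - Qs = 61 - 5 = 56.

56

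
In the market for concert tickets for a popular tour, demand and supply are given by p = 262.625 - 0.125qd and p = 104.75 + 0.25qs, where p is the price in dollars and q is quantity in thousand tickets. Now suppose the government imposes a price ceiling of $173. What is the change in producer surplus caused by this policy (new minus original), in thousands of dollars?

-12839

Rearranging demand gives qd = 2101 - 8p; rearranging supply gives qs = 4p - 419. Equilibrium: 2101 - 8p = 4p - 419, so 2520 = 12p and p* = 210, q* = 421.
Since 173 < 210, the ceiling is binding.
At p = 173: qd = 2101 - 8·173 = 717 and qs = 4·173 - 419 = 273.
Producer surplus without the control is ½ · (210 - 104.75) · 421 = 22155.125.
With the ceiling, producers sell 273 units at 173, so PS = ½ · (173 - 104.75) · 273 = 9316.125.
Change in producer surplus = 9316.125 - 22155.125 = -12839.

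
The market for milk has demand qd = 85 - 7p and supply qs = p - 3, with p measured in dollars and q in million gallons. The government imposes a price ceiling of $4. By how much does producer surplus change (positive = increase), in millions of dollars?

Without the control the market clears where 85 - 7p = p - 3, i.e. p* = 11 and q* = 8.
Since 4 < 11, the ceiling is binding.
At p = 4: qd = 85 - 7·4 = 57 and qs = 4 - 3 = 1.
Producer surplus without the control is ½ · (11 - 3) · 8 = 32.
With the ceiling, producers sell 1 units at 4, so PS = ½ · (4 - 3) · 1 = 0.5.
Change in producer surplus = 0.5 - 32 = -31.5.

-31.5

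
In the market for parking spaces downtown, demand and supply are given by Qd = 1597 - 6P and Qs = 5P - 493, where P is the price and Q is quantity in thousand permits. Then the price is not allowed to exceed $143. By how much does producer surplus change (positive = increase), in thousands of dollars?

In a free market, 1597 - 6P = 5P - 493 gives the equilibrium P* = 190, Q* = 457.
Because the ceiling (143) lies below the market-clearing price, it is binding.
At P = 143: Qd = 1597 - 6·143 = 739 and Qs = 5·143 - 493 = 222.
Producer surplus without the control is ½ · (190 - 98.6) · 457 = 20884.9.
With the ceiling, producers sell 222 units at 143, so PS = ½ · (143 - 98.6) · 222 = 4928.4.
Change in producer surplus = 4928.4 - 20884.9 = -15956.5.

-15956.5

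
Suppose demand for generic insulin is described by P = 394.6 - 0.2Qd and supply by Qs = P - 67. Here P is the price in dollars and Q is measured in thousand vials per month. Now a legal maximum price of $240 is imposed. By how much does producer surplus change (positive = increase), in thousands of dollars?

-22300

Rearranging demand gives Qd = 1973 - 5P. Equilibrium: 1973 - 5P = P - 67, so 2040 = 6P and P* = 340, Q* = 273.
Since 240 < 340, the ceiling is binding.
At P = 240: Qd = 1973 - 5·240 = 773 and Qs = 240 - 67 = 173.
Producer surplus without the control is ½ · (340 - 67) · 273 = 37264.5.
With the ceiling, producers sell 173 units at 240, so PS = ½ · (240 - 67) · 173 = 14964.5.
Change in producer surplus = 14964.5 - 37264.5 = -22300.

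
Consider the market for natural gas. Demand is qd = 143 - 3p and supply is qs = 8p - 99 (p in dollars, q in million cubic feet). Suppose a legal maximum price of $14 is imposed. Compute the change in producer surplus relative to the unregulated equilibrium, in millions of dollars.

In a free market, 143 - 3p = 8p - 99 gives the equilibrium p* = 22, q* = 77.
Since 14 < 22, the ceiling is binding.
At p = 14: qd = 143 - 3·14 = 101 and qs = 8·14 - 99 = 13.
Producer surplus without the control is ½ · (22 - 12.375) · 77 = 370.5625.
With the ceiling, producers sell 13 units at 14, so PS = ½ · (14 - 12.375) · 13 = 10.5625.
Change in producer surplus = 10.5625 - 370.5625 = -360.

-360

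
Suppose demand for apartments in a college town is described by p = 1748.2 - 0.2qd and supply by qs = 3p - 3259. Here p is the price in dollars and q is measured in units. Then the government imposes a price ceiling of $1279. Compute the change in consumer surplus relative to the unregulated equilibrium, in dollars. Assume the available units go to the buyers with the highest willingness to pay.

83781.1

Rearranging demand gives qd = 8741 - 5p. Without the control the market clears where 8741 - 5p = 3p - 3259, i.e. p* = 1500 and q* = 1241.
Since 1279 < 1500, the ceiling is binding.
At p = 1279: qd = 8741 - 5·1279 = 2346 and qs = 3·1279 - 3259 = 578.
Consumer surplus without the control is ½ · (1748.2 - 1500) · 1241 = 154008.1.
With the ceiling, 578 units are sold at 1279 (assume they go to the highest-value buyers). The demand price at q = 578 is 1632.6, so CS = ½ · [(1748.2 - 1279) + (1632.6 - 1279)] · 578 = 237789.2.
Change in consumer surplus = 237789.2 - 154008.1 = 83781.1.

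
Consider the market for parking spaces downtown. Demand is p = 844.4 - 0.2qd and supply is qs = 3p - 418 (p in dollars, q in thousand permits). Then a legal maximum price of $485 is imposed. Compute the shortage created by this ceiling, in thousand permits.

760

Rearranging demand gives qd = 4222 - 5p. Equilibrium: 4222 - 5p = 3p - 418, so 4640 = 8p and p* = 580, q* = 1322.
Since 485 < 580, the ceiling is binding.
At p = 485: qd = 4222 - 5·485 = 1797 and qs = 3·485 - 418 = 1037.
Shortage = qd - qs = 1797 - 1037 = 760.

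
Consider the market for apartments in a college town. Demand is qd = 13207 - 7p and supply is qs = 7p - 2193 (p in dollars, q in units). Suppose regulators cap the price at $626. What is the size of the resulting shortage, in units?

Equilibrium: 13207 - 7p = 7p - 2193, so 15400 = 14p and p* = 1100, q* = 5507.
The ceiling of 626 is below the equilibrium price 1100, so it binds.
At p = 626: qd = 13207 - 7·626 = 8825 and qs = 7·626 - 2193 = 2189.
Shortage = qd - qs = 8825 - 2189 = 6636.

6636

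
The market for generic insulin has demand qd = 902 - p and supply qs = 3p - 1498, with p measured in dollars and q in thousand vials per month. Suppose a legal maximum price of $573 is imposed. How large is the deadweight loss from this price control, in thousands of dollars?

4374

Without the control the market clears where 902 - p = 3p - 1498, i.e. p* = 600 and q* = 302.
The ceiling of 573 is below the equilibrium price 600, so it binds.
At p = 573: qd = 902 - 573 = 329 and qs = 3·573 - 1498 = 221.
Quantity traded falls to 221. At q = 221 the demand price is 902 - 221 = 681 and the supply price is (1498 + 221)/3 = 573.
Deadweight loss = ½ · (681 - 573) · (302 - 221) = ½ · 108 · 81 = 4374.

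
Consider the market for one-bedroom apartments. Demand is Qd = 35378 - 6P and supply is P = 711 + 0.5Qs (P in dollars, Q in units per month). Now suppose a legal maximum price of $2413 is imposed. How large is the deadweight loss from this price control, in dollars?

Rearranging supply gives Qs = 2P - 1422. Without the control the market clears where 35378 - 6P = 2P - 1422, i.e. P* = 4600 and Q* = 7778.
Because the ceiling (2413) lies below the market-clearing price, it is binding.
At P = 2413: Qd = 35378 - 6·2413 = 20900 and Qs = 2·2413 - 1422 = 3404.
Quantity traded falls to 3404. At Q = 3404 the demand price is (35378 - 3404)/6 = 5329 and the supply price is (1422 + 3404)/2 = 2413.
Deadweight loss = ½ · (5329 - 2413) · (7778 - 3404) = ½ · 2916 · 4374 = 6377292.

6377292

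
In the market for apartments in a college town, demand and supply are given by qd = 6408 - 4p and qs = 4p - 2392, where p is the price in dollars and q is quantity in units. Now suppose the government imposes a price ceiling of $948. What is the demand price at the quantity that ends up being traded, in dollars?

1252

Equilibrium: 6408 - 4p = 4p - 2392, so 8800 = 8p and p* = 1100, q* = 2008.
Because the ceiling (948) lies below the market-clearing price, it is binding.
At p = 948: qd = 6408 - 4·948 = 2616 and qs = 4·948 - 2392 = 1400.
Only 1400 units reach the market. On the demand curve, the marginal buyer's willingness to pay at q = 1400 is (6408 - 1400)/4 = 1252.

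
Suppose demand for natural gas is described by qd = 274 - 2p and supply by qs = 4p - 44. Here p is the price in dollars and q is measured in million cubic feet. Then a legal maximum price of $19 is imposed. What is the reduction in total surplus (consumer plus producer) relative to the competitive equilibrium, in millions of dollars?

Setting quantity demanded equal to quantity supplied, 274 - 2p = 4p - 44, gives p* = 53 and q* = 168.
The ceiling of 19 is below the equilibrium price 53, so it binds.
At p = 19: qd = 274 - 2·19 = 236 and qs = 4·19 - 44 = 32.
Quantity traded falls to 32. At q = 32 the demand price is (274 - 32)/2 = 121 and the supply price is (44 + 32)/4 = 19.
Deadweight loss = ½ · (121 - 19) · (168 - 32) = ½ · 102 · 136 = 6936.

6936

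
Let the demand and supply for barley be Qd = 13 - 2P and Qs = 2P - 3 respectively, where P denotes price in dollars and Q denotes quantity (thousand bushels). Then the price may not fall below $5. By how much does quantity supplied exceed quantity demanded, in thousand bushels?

In a free market, 13 - 2P = 2P - 3 gives the equilibrium P* = 4, Q* = 5.
The floor of 5 is above the equilibrium price 4, so it binds.
At P = 5: Qd = 13 - 2·5 = 3 and Qs = 2·5 - 3 = 7.
Surplus = Qs - Qd = 7 - 3 = 4.

4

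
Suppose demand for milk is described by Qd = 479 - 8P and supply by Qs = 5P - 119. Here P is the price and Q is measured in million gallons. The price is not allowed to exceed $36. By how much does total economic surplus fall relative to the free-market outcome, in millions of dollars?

Equilibrium: 479 - 8P = 5P - 119, so 598 = 13P and P* = 46, Q* = 111.
Since 36 < 46, the ceiling is binding.
At P = 36: Qd = 479 - 8·36 = 191 and Qs = 5·36 - 119 = 61.
Quantity traded falls to 61. At Q = 61 the demand price is (479 - 61)/8 = 52.25 and the supply price is (119 + 61)/5 = 36.
Deadweight loss = ½ · (52.25 - 36) · (111 - 61) = ½ · 16.25 · 50 = 406.25.

406.25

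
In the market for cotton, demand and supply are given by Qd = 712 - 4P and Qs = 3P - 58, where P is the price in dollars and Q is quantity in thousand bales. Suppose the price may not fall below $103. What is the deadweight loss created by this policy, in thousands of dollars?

Without the control the market clears where 712 - 4P = 3P - 58, i.e. P* = 110 and Q* = 272.
Since 103 is below P* = 110, the floor does not bind and the free-market outcome prevails.
Since the control does not bind, no trades are prevented and deadweight loss is zero.

0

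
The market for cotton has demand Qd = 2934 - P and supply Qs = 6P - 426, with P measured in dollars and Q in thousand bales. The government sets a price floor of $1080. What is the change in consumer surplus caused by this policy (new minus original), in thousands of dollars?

-1292400

Setting quantity demanded equal to quantity supplied, 2934 - P = 6P - 426, gives P* = 480 and Q* = 2454.
Because the floor (1080) lies above the market-clearing price, it is binding.
At P = 1080: Qd = 2934 - 1080 = 1854 and Qs = 6·1080 - 426 = 6054.
Consumer surplus without the control is ½ · (2934 - 480) · 2454 = 3011058.
With the floor, consumers buy 1854 units at 1080, so CS = ½ · (2934 - 1080) · 1854 = 1718658.
Change in consumer surplus = 1718658 - 3011058 = -1292400.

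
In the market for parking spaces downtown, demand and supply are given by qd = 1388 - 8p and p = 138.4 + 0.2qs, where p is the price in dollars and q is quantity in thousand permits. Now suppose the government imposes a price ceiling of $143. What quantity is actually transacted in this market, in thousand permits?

Rearranging supply gives qs = 5p - 692. Equilibrium: 1388 - 8p = 5p - 692, so 2080 = 13p and p* = 160, q* = 108.
Because the ceiling (143) lies below the market-clearing price, it is binding.
At p = 143: qd = 1388 - 8·143 = 244 and qs = 5·143 - 692 = 23.
The quantity actually transacted is the short side, supply: 23.

23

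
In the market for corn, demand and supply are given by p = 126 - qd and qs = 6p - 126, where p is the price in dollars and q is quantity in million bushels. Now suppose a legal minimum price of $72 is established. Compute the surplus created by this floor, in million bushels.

252

Rearranging demand gives qd = 126 - p. Without the control the market clears where 126 - p = 6p - 126, i.e. p* = 36 and q* = 90.
The floor of 72 is above the equilibrium price 36, so it binds.
At p = 72: qd = 126 - 72 = 54 and qs = 6·72 - 126 = 306.
Surplus = qs - qd = 306 - 54 = 252.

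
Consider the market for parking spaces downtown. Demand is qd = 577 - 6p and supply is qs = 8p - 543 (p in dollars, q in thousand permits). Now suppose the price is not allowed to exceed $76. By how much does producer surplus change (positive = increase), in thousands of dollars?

Without the control the market clears where 577 - 6p = 8p - 543, i.e. p* = 80 and q* = 97.
Because the ceiling (76) lies below the market-clearing price, it is binding.
At p = 76: qd = 577 - 6·76 = 121 and qs = 8·76 - 543 = 65.
Producer surplus without the control is ½ · (80 - 67.875) · 97 = 588.0625.
With the ceiling, producers sell 65 units at 76, so PS = ½ · (76 - 67.875) · 65 = 264.0625.
Change in producer surplus = 264.0625 - 588.0625 = -324.

-324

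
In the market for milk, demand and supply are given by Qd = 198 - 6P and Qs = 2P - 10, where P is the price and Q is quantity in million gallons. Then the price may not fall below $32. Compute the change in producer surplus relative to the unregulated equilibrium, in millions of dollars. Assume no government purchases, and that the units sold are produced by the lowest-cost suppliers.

-288

Without the control the market clears where 198 - 6P = 2P - 10, i.e. P* = 26 and Q* = 42.
Because the floor (32) lies above the market-clearing price, it is binding.
At P = 32: Qd = 198 - 6·32 = 6 and Qs = 2·32 - 10 = 54.
Producer surplus without the control is ½ · (26 - 5) · 42 = 441.
With the floor, 6 units are sold at 32. The supply price at Q = 6 is 8, so PS = ½ · [(32 - 5) + (32 - 8)] · 6 = 153.
Change in producer surplus = 153 - 441 = -288.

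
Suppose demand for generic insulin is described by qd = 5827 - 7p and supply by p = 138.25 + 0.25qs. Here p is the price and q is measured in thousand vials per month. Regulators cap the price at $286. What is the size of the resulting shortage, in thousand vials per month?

Rearranging supply gives qs = 4p - 553. Without the control the market clears where 5827 - 7p = 4p - 553, i.e. p* = 580 and q* = 1767.
Because the ceiling (286) lies below the market-clearing price, it is binding.
At p = 286: qd = 5827 - 7·286 = 3825 and qs = 4·286 - 553 = 591.
Shortage = qd - qs = 3825 - 591 = 3234.

3234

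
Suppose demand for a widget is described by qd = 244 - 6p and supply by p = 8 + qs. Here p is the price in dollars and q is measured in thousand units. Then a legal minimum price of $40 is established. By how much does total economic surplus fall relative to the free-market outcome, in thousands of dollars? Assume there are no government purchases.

336

Rearranging supply gives qs = p - 8. In a free market, 244 - 6p = p - 8 gives the equilibrium p* = 36, q* = 28.
Because the floor (40) lies above the market-clearing price, it is binding.
At p = 40: qd = 244 - 6·40 = 4 and qs = 40 - 8 = 32.
Quantity traded falls to 4. At q = 4 the demand price is (244 - 4)/6 = 40 and the supply price is 8 + 4 = 12.
Deadweight loss = ½ · (40 - 12) · (28 - 4) = ½ · 28 · 24 = 336.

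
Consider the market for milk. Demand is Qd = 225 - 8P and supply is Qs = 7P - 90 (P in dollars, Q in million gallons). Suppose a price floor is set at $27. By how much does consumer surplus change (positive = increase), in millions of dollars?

-198

Setting quantity demanded equal to quantity supplied, 225 - 8P = 7P - 90, gives P* = 21 and Q* = 57.
Because the floor (27) lies above the market-clearing price, it is binding.
At P = 27: Qd = 225 - 8·27 = 9 and Qs = 7·27 - 90 = 99.
Consumer surplus without the control is ½ · (28.125 - 21) · 57 = 203.0625.
With the floor, consumers buy 9 units at 27, so CS = ½ · (28.125 - 27) · 9 = 5.0625.
Change in consumer surplus = 5.0625 - 203.0625 = -198.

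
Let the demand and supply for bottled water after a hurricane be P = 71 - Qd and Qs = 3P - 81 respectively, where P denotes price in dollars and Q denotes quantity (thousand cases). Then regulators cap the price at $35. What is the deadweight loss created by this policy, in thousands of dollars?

54

Rearranging demand gives Qd = 71 - P. Equilibrium: 71 - P = 3P - 81, so 152 = 4P and P* = 38, Q* = 33.
Because the ceiling (35) lies below the market-clearing price, it is binding.
At P = 35: Qd = 71 - 35 = 36 and Qs = 3·35 - 81 = 24.
Quantity traded falls to 24. At Q = 24 the demand price is 71 - 24 = 47 and the supply price is (81 + 24)/3 = 35.
Deadweight loss = ½ · (47 - 35) · (33 - 24) = ½ · 12 · 9 = 54.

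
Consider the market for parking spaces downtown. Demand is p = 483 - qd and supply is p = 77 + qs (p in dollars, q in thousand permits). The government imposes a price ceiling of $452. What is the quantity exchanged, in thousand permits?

203

Rearranging demand gives qd = 483 - p; rearranging supply gives qs = p - 77. Setting quantity demanded equal to quantity supplied, 483 - p = p - 77, gives p* = 280 and q* = 203.
The ceiling of 452 is above the equilibrium price 280, so it is not binding; the market clears at p* = 280, q* = 203.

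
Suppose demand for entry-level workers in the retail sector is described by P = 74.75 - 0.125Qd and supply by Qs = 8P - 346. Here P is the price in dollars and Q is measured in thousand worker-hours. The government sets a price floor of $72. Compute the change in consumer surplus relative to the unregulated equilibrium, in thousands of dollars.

Rearranging demand gives Qd = 598 - 8P. In a free market, 598 - 8P = 8P - 346 gives the equilibrium P* = 59, Q* = 126.
Since 72 > 59, the floor is binding.
At P = 72: Qd = 598 - 8·72 = 22 and Qs = 8·72 - 346 = 230.
Consumer surplus without the control is ½ · (74.75 - 59) · 126 = 992.25.
With the floor, consumers buy 22 units at 72, so CS = ½ · (74.75 - 72) · 22 = 30.25.
Change in consumer surplus = 30.25 - 992.25 = -962.

-962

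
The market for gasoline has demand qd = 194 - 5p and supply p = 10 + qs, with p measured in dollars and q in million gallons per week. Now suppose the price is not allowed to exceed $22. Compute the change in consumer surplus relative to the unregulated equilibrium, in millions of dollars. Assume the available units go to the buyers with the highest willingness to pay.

Rearranging supply gives qs = p - 10. In a free market, 194 - 5p = p - 10 gives the equilibrium p* = 34, q* = 24.
Since 22 < 34, the ceiling is binding.
At p = 22: qd = 194 - 5·22 = 84 and qs = 22 - 10 = 12.
Consumer surplus without the control is ½ · (38.8 - 34) · 24 = 57.6.
With the ceiling, 12 units are sold at 22 (assume they go to the highest-value buyers). The demand price at q = 12 is 36.4, so CS = ½ · [(38.8 - 22) + (36.4 - 22)] · 12 = 187.2.
Change in consumer surplus = 187.2 - 57.6 = 129.6.

129.6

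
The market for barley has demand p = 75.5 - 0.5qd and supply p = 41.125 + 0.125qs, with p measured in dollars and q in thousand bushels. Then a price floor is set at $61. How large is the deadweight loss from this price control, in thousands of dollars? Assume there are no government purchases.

211.25

Rearranging demand gives qd = 151 - 2p; rearranging supply gives qs = 8p - 329. Without the control the market clears where 151 - 2p = 8p - 329, i.e. p* = 48 and q* = 55.
Because the floor (61) lies above the market-clearing price, it is binding.
At p = 61: qd = 151 - 2·61 = 29 and qs = 8·61 - 329 = 159.
Quantity traded falls to 29. At q = 29 the demand price is (151 - 29)/2 = 61 and the supply price is (329 + 29)/8 = 44.75.
Deadweight loss = ½ · (61 - 44.75) · (55 - 29) = ½ · 16.25 · 26 = 211.25.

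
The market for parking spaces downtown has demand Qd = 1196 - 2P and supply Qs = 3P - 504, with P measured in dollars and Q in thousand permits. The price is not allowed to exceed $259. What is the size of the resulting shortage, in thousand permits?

405

Without the control the market clears where 1196 - 2P = 3P - 504, i.e. P* = 340 and Q* = 516.
Since 259 < 340, the ceiling is binding.
At P = 259: Qd = 1196 - 2·259 = 678 and Qs = 3·259 - 504 = 273.
Shortage = Qd - Qs = 678 - 273 = 405.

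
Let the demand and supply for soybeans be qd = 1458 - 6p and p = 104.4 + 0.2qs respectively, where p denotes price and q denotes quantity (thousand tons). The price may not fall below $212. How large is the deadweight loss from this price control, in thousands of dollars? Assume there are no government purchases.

6758.4

Rearranging supply gives qs = 5p - 522. Setting quantity demanded equal to quantity supplied, 1458 - 6p = 5p - 522, gives p* = 180 and q* = 378.
The floor of 212 is above the equilibrium price 180, so it binds.
At p = 212: qd = 1458 - 6·212 = 186 and qs = 5·212 - 522 = 538.
Quantity traded falls to 186. At q = 186 the demand price is (1458 - 186)/6 = 212 and the supply price is (522 + 186)/5 = 141.6.
Deadweight loss = ½ · (212 - 141.6) · (378 - 186) = ½ · 70.4 · 192 = 6758.4.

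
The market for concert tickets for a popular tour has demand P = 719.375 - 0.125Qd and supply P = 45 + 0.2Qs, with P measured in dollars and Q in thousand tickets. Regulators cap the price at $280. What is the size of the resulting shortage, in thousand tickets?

Rearranging demand gives Qd = 5755 - 8P; rearranging supply gives Qs = 5P - 225. Equilibrium: 5755 - 8P = 5P - 225, so 5980 = 13P and P* = 460, Q* = 2075.
Because the ceiling (280) lies below the market-clearing price, it is binding.
At P = 280: Qd = 5755 - 8·280 = 3515 and Qs = 5·280 - 225 = 1175.
Shortage = Qd - Qs = 3515 - 1175 = 2340.

2340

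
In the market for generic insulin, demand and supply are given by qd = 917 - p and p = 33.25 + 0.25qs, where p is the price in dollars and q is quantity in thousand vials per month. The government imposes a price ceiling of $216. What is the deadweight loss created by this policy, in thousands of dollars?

0

Rearranging supply gives qs = 4p - 133. Without the control the market clears where 917 - p = 4p - 133, i.e. p* = 210 and q* = 707.
The ceiling of 216 is above the equilibrium price 210, so it is not binding; the market clears at p* = 210, q* = 707.
Since the control does not bind, no trades are prevented and deadweight loss is zero.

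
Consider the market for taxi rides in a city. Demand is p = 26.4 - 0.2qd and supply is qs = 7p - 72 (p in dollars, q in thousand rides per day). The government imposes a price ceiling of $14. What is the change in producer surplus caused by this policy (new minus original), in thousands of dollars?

Rearranging demand gives qd = 132 - 5p. In a free market, 132 - 5p = 7p - 72 gives the equilibrium p* = 17, q* = 47.
Since 14 < 17, the ceiling is binding.
At p = 14: qd = 132 - 5·14 = 62 and qs = 7·14 - 72 = 26.
Producer surplus without the control is ½ · (17 - 72/7) · 47 = 2209/14.
With the ceiling, producers sell 26 units at 14, so PS = ½ · (14 - 72/7) · 26 = 338/7.
Change in producer surplus = 338/7 - 2209/14 = -109.5.

-109.5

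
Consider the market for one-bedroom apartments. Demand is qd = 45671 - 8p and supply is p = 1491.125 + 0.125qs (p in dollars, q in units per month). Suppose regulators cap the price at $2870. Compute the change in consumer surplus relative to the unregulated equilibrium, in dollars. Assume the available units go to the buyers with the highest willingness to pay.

Rearranging supply gives qs = 8p - 11929. Setting quantity demanded equal to quantity supplied, 45671 - 8p = 8p - 11929, gives p* = 3600 and q* = 16871.
Since 2870 < 3600, the ceiling is binding.
At p = 2870: qd = 45671 - 8·2870 = 22711 and qs = 8·2870 - 11929 = 11031.
Consumer surplus without the control is ½ · (5708.875 - 3600) · 16871 = 17789415.0625.
With the ceiling, 11031 units are sold at 2870 (assume they go to the highest-value buyers). The demand price at q = 11031 is 4330, so CS = ½ · [(5708.875 - 2870) + (4330 - 2870)] · 11031 = 23710445.0625.
Change in consumer surplus = 23710445.0625 - 17789415.0625 = 5921030.

5921030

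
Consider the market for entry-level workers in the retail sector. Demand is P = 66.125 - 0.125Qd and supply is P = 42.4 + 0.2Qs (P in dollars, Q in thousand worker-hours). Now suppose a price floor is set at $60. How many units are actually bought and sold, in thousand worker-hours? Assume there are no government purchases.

Rearranging demand gives Qd = 529 - 8P; rearranging supply gives Qs = 5P - 212. Without the control the market clears where 529 - 8P = 5P - 212, i.e. P* = 57 and Q* = 73.
Since 60 > 57, the floor is binding.
At P = 60: Qd = 529 - 8·60 = 49 and Qs = 5·60 - 212 = 88.
The quantity actually transacted is the short side, demand: 49.

49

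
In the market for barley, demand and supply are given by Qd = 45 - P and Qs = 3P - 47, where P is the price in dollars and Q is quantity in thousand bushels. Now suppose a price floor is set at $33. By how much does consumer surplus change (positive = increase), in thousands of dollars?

Equilibrium: 45 - P = 3P - 47, so 92 = 4P and P* = 23, Q* = 22.
The floor of 33 is above the equilibrium price 23, so it binds.
At P = 33: Qd = 45 - 33 = 12 and Qs = 3·33 - 47 = 52.
Consumer surplus without the control is ½ · (45 - 23) · 22 = 242.
With the floor, consumers buy 12 units at 33, so CS = ½ · (45 - 33) · 12 = 72.
Change in consumer surplus = 72 - 242 = -170.

-170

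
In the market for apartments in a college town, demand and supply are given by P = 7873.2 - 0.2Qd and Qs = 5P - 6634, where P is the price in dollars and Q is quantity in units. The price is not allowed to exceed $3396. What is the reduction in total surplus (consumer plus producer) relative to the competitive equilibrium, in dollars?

7248080

Rearranging demand gives Qd = 39366 - 5P. Setting quantity demanded equal to quantity supplied, 39366 - 5P = 5P - 6634, gives P* = 4600 and Q* = 16366.
Since 3396 < 4600, the ceiling is binding.
At P = 3396: Qd = 39366 - 5·3396 = 22386 and Qs = 5·3396 - 6634 = 10346.
Quantity traded falls to 10346. At Q = 10346 the demand price is (39366 - 10346)/5 = 5804 and the supply price is (6634 + 10346)/5 = 3396.
Deadweight loss = ½ · (5804 - 3396) · (16366 - 10346) = ½ · 2408 · 6020 = 7248080.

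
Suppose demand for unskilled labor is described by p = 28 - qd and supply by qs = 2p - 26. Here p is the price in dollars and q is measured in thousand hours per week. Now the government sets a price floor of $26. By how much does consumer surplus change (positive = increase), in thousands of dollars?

Rearranging demand gives qd = 28 - p. Equilibrium: 28 - p = 2p - 26, so 54 = 3p and p* = 18, q* = 10.
Since 26 > 18, the floor is binding.
At p = 26: qd = 28 - 26 = 2 and qs = 2·26 - 26 = 26.
Consumer surplus without the control is ½ · (28 - 18) · 10 = 50.
With the floor, consumers buy 2 units at 26, so CS = ½ · (28 - 26) · 2 = 2.
Change in consumer surplus = 2 - 50 = -48.

-48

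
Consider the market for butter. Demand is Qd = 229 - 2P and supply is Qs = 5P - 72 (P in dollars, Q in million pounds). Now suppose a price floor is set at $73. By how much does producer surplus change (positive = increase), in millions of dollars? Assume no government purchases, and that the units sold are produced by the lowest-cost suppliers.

In a free market, 229 - 2P = 5P - 72 gives the equilibrium P* = 43, Q* = 143.
Since 73 > 43, the floor is binding.
At P = 73: Qd = 229 - 2·73 = 83 and Qs = 5·73 - 72 = 293.
Producer surplus without the control is ½ · (43 - 14.4) · 143 = 2044.9.
With the floor, 83 units are sold at 73. The supply price at Q = 83 is 31, so PS = ½ · [(73 - 14.4) + (73 - 31)] · 83 = 4174.9.
Change in producer surplus = 4174.9 - 2044.9 = 2130.

2130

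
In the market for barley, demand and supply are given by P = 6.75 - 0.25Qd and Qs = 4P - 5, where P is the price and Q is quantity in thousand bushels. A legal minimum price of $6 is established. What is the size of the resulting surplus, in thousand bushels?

16

Rearranging demand gives Qd = 27 - 4P. Equilibrium: 27 - 4P = 4P - 5, so 32 = 8P and P* = 4, Q* = 11.
Since 6 > 4, the floor is binding.
At P = 6: Qd = 27 - 4·6 = 3 and Qs = 4·6 - 5 = 19.
Surplus = Qs - Qd = 19 - 3 = 16.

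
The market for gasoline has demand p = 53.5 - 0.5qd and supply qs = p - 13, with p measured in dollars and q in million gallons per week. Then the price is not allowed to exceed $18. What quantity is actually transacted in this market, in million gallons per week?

5

Rearranging demand gives qd = 107 - 2p. Equilibrium: 107 - 2p = p - 13, so 120 = 3p and p* = 40, q* = 27.
Because the ceiling (18) lies below the market-clearing price, it is binding.
At p = 18: qd = 107 - 2·18 = 71 and qs = 18 - 13 = 5.
The quantity actually transacted is the short side, supply: 5.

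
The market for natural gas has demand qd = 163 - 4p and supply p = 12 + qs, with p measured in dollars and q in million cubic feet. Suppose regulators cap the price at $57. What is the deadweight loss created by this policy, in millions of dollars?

Rearranging supply gives qs = p - 12. Setting quantity demanded equal to quantity supplied, 163 - 4p = p - 12, gives p* = 35 and q* = 23.
Since 57 is above p* = 35, the ceiling does not bind and the free-market outcome prevails.
Since the control does not bind, no trades are prevented and deadweight loss is zero.

0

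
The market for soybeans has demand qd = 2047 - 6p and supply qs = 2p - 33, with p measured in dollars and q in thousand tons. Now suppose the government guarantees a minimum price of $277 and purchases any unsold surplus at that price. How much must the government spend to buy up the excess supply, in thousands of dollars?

37672

Equilibrium: 2047 - 6p = 2p - 33, so 2080 = 8p and p* = 260, q* = 487.
Because the floor (277) lies above the market-clearing price, it is binding.
At p = 277: qd = 2047 - 6·277 = 385 and qs = 2·277 - 33 = 521.
Surplus = qs - qd = 136.
Government expenditure = surplus × support price = 136 × 277 = 37672.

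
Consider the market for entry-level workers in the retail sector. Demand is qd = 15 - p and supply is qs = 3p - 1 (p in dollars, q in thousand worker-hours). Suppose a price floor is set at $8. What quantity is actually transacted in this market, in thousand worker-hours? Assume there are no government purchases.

Without the control the market clears where 15 - p = 3p - 1, i.e. p* = 4 and q* = 11.
Since 8 > 4, the floor is binding.
At p = 8: qd = 15 - 8 = 7 and qs = 3·8 - 1 = 23.
The quantity actually transacted is the short side, demand: 7.

7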